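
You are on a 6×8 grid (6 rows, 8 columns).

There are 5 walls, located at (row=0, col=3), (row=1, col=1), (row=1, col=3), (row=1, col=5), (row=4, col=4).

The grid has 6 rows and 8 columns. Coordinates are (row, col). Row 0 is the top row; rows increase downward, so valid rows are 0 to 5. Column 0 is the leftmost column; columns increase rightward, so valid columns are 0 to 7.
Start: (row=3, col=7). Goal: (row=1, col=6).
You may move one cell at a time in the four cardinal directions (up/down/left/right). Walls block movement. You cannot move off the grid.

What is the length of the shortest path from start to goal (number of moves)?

Answer: Shortest path length: 3

Derivation:
BFS from (row=3, col=7) until reaching (row=1, col=6):
  Distance 0: (row=3, col=7)
  Distance 1: (row=2, col=7), (row=3, col=6), (row=4, col=7)
  Distance 2: (row=1, col=7), (row=2, col=6), (row=3, col=5), (row=4, col=6), (row=5, col=7)
  Distance 3: (row=0, col=7), (row=1, col=6), (row=2, col=5), (row=3, col=4), (row=4, col=5), (row=5, col=6)  <- goal reached here
One shortest path (3 moves): (row=3, col=7) -> (row=3, col=6) -> (row=2, col=6) -> (row=1, col=6)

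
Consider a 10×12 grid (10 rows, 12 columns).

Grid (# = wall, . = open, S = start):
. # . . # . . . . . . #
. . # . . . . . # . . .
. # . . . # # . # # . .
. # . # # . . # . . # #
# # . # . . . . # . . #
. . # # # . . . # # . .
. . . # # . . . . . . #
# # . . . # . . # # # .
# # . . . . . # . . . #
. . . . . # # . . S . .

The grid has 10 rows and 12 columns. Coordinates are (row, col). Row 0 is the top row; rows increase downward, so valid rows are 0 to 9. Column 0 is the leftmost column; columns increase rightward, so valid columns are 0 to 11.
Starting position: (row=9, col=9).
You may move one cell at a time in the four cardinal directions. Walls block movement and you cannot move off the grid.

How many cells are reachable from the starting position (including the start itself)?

Answer: Reachable cells: 8

Derivation:
BFS flood-fill from (row=9, col=9):
  Distance 0: (row=9, col=9)
  Distance 1: (row=8, col=9), (row=9, col=8), (row=9, col=10)
  Distance 2: (row=8, col=8), (row=8, col=10), (row=9, col=7), (row=9, col=11)
Total reachable: 8 (grid has 79 open cells total)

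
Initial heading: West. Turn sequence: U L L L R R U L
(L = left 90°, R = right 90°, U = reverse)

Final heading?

Start: West
  U (U-turn (180°)) -> East
  L (left (90° counter-clockwise)) -> North
  L (left (90° counter-clockwise)) -> West
  L (left (90° counter-clockwise)) -> South
  R (right (90° clockwise)) -> West
  R (right (90° clockwise)) -> North
  U (U-turn (180°)) -> South
  L (left (90° counter-clockwise)) -> East
Final: East

Answer: Final heading: East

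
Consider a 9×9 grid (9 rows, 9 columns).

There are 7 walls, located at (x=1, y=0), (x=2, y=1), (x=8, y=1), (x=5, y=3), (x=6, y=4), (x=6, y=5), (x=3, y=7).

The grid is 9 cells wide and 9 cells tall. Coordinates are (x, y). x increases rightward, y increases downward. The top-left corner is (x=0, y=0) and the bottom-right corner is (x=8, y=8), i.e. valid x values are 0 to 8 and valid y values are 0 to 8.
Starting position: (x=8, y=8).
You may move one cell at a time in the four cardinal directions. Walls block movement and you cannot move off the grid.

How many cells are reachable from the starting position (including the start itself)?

Answer: Reachable cells: 74

Derivation:
BFS flood-fill from (x=8, y=8):
  Distance 0: (x=8, y=8)
  Distance 1: (x=8, y=7), (x=7, y=8)
  Distance 2: (x=8, y=6), (x=7, y=7), (x=6, y=8)
  Distance 3: (x=8, y=5), (x=7, y=6), (x=6, y=7), (x=5, y=8)
  Distance 4: (x=8, y=4), (x=7, y=5), (x=6, y=6), (x=5, y=7), (x=4, y=8)
  Distance 5: (x=8, y=3), (x=7, y=4), (x=5, y=6), (x=4, y=7), (x=3, y=8)
  Distance 6: (x=8, y=2), (x=7, y=3), (x=5, y=5), (x=4, y=6), (x=2, y=8)
  Distance 7: (x=7, y=2), (x=6, y=3), (x=5, y=4), (x=4, y=5), (x=3, y=6), (x=2, y=7), (x=1, y=8)
  Distance 8: (x=7, y=1), (x=6, y=2), (x=4, y=4), (x=3, y=5), (x=2, y=6), (x=1, y=7), (x=0, y=8)
  Distance 9: (x=7, y=0), (x=6, y=1), (x=5, y=2), (x=4, y=3), (x=3, y=4), (x=2, y=5), (x=1, y=6), (x=0, y=7)
  Distance 10: (x=6, y=0), (x=8, y=0), (x=5, y=1), (x=4, y=2), (x=3, y=3), (x=2, y=4), (x=1, y=5), (x=0, y=6)
  Distance 11: (x=5, y=0), (x=4, y=1), (x=3, y=2), (x=2, y=3), (x=1, y=4), (x=0, y=5)
  Distance 12: (x=4, y=0), (x=3, y=1), (x=2, y=2), (x=1, y=3), (x=0, y=4)
  Distance 13: (x=3, y=0), (x=1, y=2), (x=0, y=3)
  Distance 14: (x=2, y=0), (x=1, y=1), (x=0, y=2)
  Distance 15: (x=0, y=1)
  Distance 16: (x=0, y=0)
Total reachable: 74 (grid has 74 open cells total)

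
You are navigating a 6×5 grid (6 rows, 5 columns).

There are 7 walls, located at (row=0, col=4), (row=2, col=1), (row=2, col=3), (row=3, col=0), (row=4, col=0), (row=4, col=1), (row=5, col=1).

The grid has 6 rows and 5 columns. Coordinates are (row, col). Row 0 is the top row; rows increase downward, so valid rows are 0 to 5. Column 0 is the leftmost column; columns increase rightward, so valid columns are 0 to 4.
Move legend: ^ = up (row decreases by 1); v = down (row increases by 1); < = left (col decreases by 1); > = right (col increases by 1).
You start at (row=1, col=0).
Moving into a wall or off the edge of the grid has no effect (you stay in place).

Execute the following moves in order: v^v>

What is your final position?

Answer: Final position: (row=2, col=0)

Derivation:
Start: (row=1, col=0)
  v (down): (row=1, col=0) -> (row=2, col=0)
  ^ (up): (row=2, col=0) -> (row=1, col=0)
  v (down): (row=1, col=0) -> (row=2, col=0)
  > (right): blocked, stay at (row=2, col=0)
Final: (row=2, col=0)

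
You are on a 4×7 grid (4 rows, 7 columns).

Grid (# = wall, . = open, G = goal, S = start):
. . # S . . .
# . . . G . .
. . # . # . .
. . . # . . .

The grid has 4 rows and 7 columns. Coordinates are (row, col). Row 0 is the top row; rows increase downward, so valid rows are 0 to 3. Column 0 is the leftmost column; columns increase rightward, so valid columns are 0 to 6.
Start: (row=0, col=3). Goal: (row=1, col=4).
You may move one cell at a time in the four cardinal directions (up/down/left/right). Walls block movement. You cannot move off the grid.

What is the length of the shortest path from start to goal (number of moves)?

Answer: Shortest path length: 2

Derivation:
BFS from (row=0, col=3) until reaching (row=1, col=4):
  Distance 0: (row=0, col=3)
  Distance 1: (row=0, col=4), (row=1, col=3)
  Distance 2: (row=0, col=5), (row=1, col=2), (row=1, col=4), (row=2, col=3)  <- goal reached here
One shortest path (2 moves): (row=0, col=3) -> (row=0, col=4) -> (row=1, col=4)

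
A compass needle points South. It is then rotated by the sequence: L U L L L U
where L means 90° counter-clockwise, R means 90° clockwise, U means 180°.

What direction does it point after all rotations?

Start: South
  L (left (90° counter-clockwise)) -> East
  U (U-turn (180°)) -> West
  L (left (90° counter-clockwise)) -> South
  L (left (90° counter-clockwise)) -> East
  L (left (90° counter-clockwise)) -> North
  U (U-turn (180°)) -> South
Final: South

Answer: Final heading: South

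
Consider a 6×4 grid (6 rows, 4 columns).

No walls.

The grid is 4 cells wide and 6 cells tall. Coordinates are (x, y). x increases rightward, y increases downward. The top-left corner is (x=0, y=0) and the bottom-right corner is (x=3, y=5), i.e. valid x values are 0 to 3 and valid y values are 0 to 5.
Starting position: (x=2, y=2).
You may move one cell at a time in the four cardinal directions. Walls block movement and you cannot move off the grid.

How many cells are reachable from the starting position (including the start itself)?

BFS flood-fill from (x=2, y=2):
  Distance 0: (x=2, y=2)
  Distance 1: (x=2, y=1), (x=1, y=2), (x=3, y=2), (x=2, y=3)
  Distance 2: (x=2, y=0), (x=1, y=1), (x=3, y=1), (x=0, y=2), (x=1, y=3), (x=3, y=3), (x=2, y=4)
  Distance 3: (x=1, y=0), (x=3, y=0), (x=0, y=1), (x=0, y=3), (x=1, y=4), (x=3, y=4), (x=2, y=5)
  Distance 4: (x=0, y=0), (x=0, y=4), (x=1, y=5), (x=3, y=5)
  Distance 5: (x=0, y=5)
Total reachable: 24 (grid has 24 open cells total)

Answer: Reachable cells: 24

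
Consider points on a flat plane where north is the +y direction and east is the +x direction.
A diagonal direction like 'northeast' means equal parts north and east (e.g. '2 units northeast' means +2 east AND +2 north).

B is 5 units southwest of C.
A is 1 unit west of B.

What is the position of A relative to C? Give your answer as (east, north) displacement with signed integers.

Place C at the origin (east=0, north=0).
  B is 5 units southwest of C: delta (east=-5, north=-5); B at (east=-5, north=-5).
  A is 1 unit west of B: delta (east=-1, north=+0); A at (east=-6, north=-5).
Therefore A relative to C: (east=-6, north=-5).

Answer: A is at (east=-6, north=-5) relative to C.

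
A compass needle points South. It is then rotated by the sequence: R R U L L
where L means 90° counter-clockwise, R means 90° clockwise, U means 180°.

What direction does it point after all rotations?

Answer: Final heading: North

Derivation:
Start: South
  R (right (90° clockwise)) -> West
  R (right (90° clockwise)) -> North
  U (U-turn (180°)) -> South
  L (left (90° counter-clockwise)) -> East
  L (left (90° counter-clockwise)) -> North
Final: North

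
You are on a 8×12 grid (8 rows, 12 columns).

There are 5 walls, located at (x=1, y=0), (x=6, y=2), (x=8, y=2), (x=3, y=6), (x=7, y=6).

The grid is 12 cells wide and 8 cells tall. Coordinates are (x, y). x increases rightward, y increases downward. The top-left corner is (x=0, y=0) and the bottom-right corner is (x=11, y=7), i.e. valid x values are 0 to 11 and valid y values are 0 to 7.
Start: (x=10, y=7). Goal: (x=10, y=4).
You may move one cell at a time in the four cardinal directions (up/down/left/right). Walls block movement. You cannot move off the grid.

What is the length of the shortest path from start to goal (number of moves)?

BFS from (x=10, y=7) until reaching (x=10, y=4):
  Distance 0: (x=10, y=7)
  Distance 1: (x=10, y=6), (x=9, y=7), (x=11, y=7)
  Distance 2: (x=10, y=5), (x=9, y=6), (x=11, y=6), (x=8, y=7)
  Distance 3: (x=10, y=4), (x=9, y=5), (x=11, y=5), (x=8, y=6), (x=7, y=7)  <- goal reached here
One shortest path (3 moves): (x=10, y=7) -> (x=10, y=6) -> (x=10, y=5) -> (x=10, y=4)

Answer: Shortest path length: 3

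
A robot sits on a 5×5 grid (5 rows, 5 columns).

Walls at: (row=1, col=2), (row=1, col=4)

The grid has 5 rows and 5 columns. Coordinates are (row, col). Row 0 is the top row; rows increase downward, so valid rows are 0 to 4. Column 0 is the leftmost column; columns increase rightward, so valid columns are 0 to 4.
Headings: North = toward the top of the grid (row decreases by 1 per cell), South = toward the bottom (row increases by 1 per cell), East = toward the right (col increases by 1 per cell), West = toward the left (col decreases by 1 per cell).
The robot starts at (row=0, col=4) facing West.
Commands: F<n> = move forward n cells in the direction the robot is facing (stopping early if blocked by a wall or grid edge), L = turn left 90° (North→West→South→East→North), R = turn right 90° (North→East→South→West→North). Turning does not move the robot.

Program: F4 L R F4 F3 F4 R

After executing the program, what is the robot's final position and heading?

Answer: Final position: (row=0, col=0), facing North

Derivation:
Start: (row=0, col=4), facing West
  F4: move forward 4, now at (row=0, col=0)
  L: turn left, now facing South
  R: turn right, now facing West
  F4: move forward 0/4 (blocked), now at (row=0, col=0)
  F3: move forward 0/3 (blocked), now at (row=0, col=0)
  F4: move forward 0/4 (blocked), now at (row=0, col=0)
  R: turn right, now facing North
Final: (row=0, col=0), facing North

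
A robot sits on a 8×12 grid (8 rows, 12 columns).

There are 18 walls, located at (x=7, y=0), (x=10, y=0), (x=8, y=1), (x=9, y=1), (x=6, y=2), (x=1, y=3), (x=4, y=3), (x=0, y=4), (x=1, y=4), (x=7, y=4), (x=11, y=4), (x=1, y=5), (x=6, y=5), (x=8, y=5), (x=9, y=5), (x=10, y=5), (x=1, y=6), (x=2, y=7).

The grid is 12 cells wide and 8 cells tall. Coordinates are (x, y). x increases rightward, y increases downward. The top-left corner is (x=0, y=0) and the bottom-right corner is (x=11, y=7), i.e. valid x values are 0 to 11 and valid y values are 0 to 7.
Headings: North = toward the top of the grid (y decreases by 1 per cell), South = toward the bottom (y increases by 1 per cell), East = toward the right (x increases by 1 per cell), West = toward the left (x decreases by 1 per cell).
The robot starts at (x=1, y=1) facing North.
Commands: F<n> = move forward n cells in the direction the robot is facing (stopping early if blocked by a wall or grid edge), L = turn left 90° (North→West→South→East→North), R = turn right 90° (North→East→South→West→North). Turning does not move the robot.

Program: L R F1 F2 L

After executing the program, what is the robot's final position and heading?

Start: (x=1, y=1), facing North
  L: turn left, now facing West
  R: turn right, now facing North
  F1: move forward 1, now at (x=1, y=0)
  F2: move forward 0/2 (blocked), now at (x=1, y=0)
  L: turn left, now facing West
Final: (x=1, y=0), facing West

Answer: Final position: (x=1, y=0), facing West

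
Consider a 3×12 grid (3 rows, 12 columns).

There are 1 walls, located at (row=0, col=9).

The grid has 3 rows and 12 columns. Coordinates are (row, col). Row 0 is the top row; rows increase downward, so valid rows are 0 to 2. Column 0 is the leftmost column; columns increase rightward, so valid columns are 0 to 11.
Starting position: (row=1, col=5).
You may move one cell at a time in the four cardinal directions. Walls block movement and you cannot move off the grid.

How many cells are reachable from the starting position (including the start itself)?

BFS flood-fill from (row=1, col=5):
  Distance 0: (row=1, col=5)
  Distance 1: (row=0, col=5), (row=1, col=4), (row=1, col=6), (row=2, col=5)
  Distance 2: (row=0, col=4), (row=0, col=6), (row=1, col=3), (row=1, col=7), (row=2, col=4), (row=2, col=6)
  Distance 3: (row=0, col=3), (row=0, col=7), (row=1, col=2), (row=1, col=8), (row=2, col=3), (row=2, col=7)
  Distance 4: (row=0, col=2), (row=0, col=8), (row=1, col=1), (row=1, col=9), (row=2, col=2), (row=2, col=8)
  Distance 5: (row=0, col=1), (row=1, col=0), (row=1, col=10), (row=2, col=1), (row=2, col=9)
  Distance 6: (row=0, col=0), (row=0, col=10), (row=1, col=11), (row=2, col=0), (row=2, col=10)
  Distance 7: (row=0, col=11), (row=2, col=11)
Total reachable: 35 (grid has 35 open cells total)

Answer: Reachable cells: 35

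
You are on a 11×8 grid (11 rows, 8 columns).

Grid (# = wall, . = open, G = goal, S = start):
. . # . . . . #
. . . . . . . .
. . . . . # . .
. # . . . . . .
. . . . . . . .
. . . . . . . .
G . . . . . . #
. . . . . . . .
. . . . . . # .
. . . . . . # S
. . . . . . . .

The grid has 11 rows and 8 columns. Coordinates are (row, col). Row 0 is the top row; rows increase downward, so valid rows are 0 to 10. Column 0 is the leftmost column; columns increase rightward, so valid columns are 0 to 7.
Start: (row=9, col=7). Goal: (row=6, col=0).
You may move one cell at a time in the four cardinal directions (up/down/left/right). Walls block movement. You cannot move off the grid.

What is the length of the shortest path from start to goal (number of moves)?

Answer: Shortest path length: 10

Derivation:
BFS from (row=9, col=7) until reaching (row=6, col=0):
  Distance 0: (row=9, col=7)
  Distance 1: (row=8, col=7), (row=10, col=7)
  Distance 2: (row=7, col=7), (row=10, col=6)
  Distance 3: (row=7, col=6), (row=10, col=5)
  Distance 4: (row=6, col=6), (row=7, col=5), (row=9, col=5), (row=10, col=4)
  Distance 5: (row=5, col=6), (row=6, col=5), (row=7, col=4), (row=8, col=5), (row=9, col=4), (row=10, col=3)
  Distance 6: (row=4, col=6), (row=5, col=5), (row=5, col=7), (row=6, col=4), (row=7, col=3), (row=8, col=4), (row=9, col=3), (row=10, col=2)
  Distance 7: (row=3, col=6), (row=4, col=5), (row=4, col=7), (row=5, col=4), (row=6, col=3), (row=7, col=2), (row=8, col=3), (row=9, col=2), (row=10, col=1)
  Distance 8: (row=2, col=6), (row=3, col=5), (row=3, col=7), (row=4, col=4), (row=5, col=3), (row=6, col=2), (row=7, col=1), (row=8, col=2), (row=9, col=1), (row=10, col=0)
  Distance 9: (row=1, col=6), (row=2, col=7), (row=3, col=4), (row=4, col=3), (row=5, col=2), (row=6, col=1), (row=7, col=0), (row=8, col=1), (row=9, col=0)
  Distance 10: (row=0, col=6), (row=1, col=5), (row=1, col=7), (row=2, col=4), (row=3, col=3), (row=4, col=2), (row=5, col=1), (row=6, col=0), (row=8, col=0)  <- goal reached here
One shortest path (10 moves): (row=9, col=7) -> (row=8, col=7) -> (row=7, col=7) -> (row=7, col=6) -> (row=7, col=5) -> (row=7, col=4) -> (row=7, col=3) -> (row=7, col=2) -> (row=7, col=1) -> (row=7, col=0) -> (row=6, col=0)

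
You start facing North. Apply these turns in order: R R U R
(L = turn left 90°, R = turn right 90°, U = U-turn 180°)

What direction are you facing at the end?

Start: North
  R (right (90° clockwise)) -> East
  R (right (90° clockwise)) -> South
  U (U-turn (180°)) -> North
  R (right (90° clockwise)) -> East
Final: East

Answer: Final heading: East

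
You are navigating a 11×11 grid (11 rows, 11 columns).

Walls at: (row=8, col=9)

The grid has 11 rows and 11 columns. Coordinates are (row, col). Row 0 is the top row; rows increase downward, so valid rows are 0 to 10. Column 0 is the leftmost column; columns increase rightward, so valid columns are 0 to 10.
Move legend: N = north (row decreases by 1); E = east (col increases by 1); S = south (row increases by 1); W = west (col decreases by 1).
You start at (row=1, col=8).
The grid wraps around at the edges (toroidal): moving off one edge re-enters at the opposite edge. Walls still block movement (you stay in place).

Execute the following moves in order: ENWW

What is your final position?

Start: (row=1, col=8)
  E (east): (row=1, col=8) -> (row=1, col=9)
  N (north): (row=1, col=9) -> (row=0, col=9)
  W (west): (row=0, col=9) -> (row=0, col=8)
  W (west): (row=0, col=8) -> (row=0, col=7)
Final: (row=0, col=7)

Answer: Final position: (row=0, col=7)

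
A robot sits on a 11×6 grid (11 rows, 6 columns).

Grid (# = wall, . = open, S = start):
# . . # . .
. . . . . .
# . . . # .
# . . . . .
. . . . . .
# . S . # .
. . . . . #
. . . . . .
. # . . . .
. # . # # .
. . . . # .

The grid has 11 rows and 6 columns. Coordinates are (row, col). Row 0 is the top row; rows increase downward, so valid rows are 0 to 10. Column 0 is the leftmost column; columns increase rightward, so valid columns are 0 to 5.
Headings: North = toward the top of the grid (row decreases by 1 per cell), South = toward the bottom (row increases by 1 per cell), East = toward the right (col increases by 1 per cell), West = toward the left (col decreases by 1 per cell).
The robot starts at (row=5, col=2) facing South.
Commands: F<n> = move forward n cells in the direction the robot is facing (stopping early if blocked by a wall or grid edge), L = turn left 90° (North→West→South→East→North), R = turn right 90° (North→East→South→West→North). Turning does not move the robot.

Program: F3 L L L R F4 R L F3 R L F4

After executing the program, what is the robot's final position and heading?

Start: (row=5, col=2), facing South
  F3: move forward 3, now at (row=8, col=2)
  L: turn left, now facing East
  L: turn left, now facing North
  L: turn left, now facing West
  R: turn right, now facing North
  F4: move forward 4, now at (row=4, col=2)
  R: turn right, now facing East
  L: turn left, now facing North
  F3: move forward 3, now at (row=1, col=2)
  R: turn right, now facing East
  L: turn left, now facing North
  F4: move forward 1/4 (blocked), now at (row=0, col=2)
Final: (row=0, col=2), facing North

Answer: Final position: (row=0, col=2), facing North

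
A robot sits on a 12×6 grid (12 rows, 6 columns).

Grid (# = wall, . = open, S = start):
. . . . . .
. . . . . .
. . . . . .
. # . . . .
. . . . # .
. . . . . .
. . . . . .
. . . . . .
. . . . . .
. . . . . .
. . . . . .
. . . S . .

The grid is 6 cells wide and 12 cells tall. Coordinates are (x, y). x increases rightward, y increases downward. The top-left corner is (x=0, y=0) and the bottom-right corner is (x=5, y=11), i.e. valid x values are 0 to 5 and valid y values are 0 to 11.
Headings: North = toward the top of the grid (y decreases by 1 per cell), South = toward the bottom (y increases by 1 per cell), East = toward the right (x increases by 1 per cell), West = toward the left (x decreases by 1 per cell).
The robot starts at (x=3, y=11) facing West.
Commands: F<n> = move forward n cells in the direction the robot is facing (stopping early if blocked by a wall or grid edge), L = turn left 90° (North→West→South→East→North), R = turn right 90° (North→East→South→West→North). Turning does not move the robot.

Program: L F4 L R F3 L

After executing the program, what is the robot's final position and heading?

Start: (x=3, y=11), facing West
  L: turn left, now facing South
  F4: move forward 0/4 (blocked), now at (x=3, y=11)
  L: turn left, now facing East
  R: turn right, now facing South
  F3: move forward 0/3 (blocked), now at (x=3, y=11)
  L: turn left, now facing East
Final: (x=3, y=11), facing East

Answer: Final position: (x=3, y=11), facing East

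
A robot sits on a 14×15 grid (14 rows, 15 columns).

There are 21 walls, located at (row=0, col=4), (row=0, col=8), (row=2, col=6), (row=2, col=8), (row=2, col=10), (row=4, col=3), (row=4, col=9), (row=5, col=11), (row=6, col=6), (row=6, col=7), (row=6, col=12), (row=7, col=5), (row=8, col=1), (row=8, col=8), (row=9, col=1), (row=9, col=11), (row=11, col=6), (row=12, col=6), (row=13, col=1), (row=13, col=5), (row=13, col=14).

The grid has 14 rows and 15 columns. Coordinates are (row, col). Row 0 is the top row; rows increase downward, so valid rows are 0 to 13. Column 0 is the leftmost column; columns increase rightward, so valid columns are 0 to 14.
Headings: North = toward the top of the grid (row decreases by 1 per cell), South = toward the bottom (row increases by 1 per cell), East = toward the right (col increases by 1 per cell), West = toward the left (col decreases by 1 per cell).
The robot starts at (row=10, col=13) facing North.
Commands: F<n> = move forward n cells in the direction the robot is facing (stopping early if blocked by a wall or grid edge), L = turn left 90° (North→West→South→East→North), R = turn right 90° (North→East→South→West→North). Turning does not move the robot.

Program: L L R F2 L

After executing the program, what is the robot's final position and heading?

Answer: Final position: (row=10, col=11), facing South

Derivation:
Start: (row=10, col=13), facing North
  L: turn left, now facing West
  L: turn left, now facing South
  R: turn right, now facing West
  F2: move forward 2, now at (row=10, col=11)
  L: turn left, now facing South
Final: (row=10, col=11), facing South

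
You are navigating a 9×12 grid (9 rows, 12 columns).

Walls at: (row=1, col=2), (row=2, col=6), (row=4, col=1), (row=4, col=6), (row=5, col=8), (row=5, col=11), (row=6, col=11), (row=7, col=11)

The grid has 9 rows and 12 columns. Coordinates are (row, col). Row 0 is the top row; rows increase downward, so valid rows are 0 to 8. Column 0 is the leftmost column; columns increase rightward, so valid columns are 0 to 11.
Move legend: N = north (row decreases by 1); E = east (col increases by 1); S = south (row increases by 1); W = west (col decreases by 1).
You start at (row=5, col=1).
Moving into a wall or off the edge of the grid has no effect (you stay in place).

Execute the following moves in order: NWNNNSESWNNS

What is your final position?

Start: (row=5, col=1)
  N (north): blocked, stay at (row=5, col=1)
  W (west): (row=5, col=1) -> (row=5, col=0)
  N (north): (row=5, col=0) -> (row=4, col=0)
  N (north): (row=4, col=0) -> (row=3, col=0)
  N (north): (row=3, col=0) -> (row=2, col=0)
  S (south): (row=2, col=0) -> (row=3, col=0)
  E (east): (row=3, col=0) -> (row=3, col=1)
  S (south): blocked, stay at (row=3, col=1)
  W (west): (row=3, col=1) -> (row=3, col=0)
  N (north): (row=3, col=0) -> (row=2, col=0)
  N (north): (row=2, col=0) -> (row=1, col=0)
  S (south): (row=1, col=0) -> (row=2, col=0)
Final: (row=2, col=0)

Answer: Final position: (row=2, col=0)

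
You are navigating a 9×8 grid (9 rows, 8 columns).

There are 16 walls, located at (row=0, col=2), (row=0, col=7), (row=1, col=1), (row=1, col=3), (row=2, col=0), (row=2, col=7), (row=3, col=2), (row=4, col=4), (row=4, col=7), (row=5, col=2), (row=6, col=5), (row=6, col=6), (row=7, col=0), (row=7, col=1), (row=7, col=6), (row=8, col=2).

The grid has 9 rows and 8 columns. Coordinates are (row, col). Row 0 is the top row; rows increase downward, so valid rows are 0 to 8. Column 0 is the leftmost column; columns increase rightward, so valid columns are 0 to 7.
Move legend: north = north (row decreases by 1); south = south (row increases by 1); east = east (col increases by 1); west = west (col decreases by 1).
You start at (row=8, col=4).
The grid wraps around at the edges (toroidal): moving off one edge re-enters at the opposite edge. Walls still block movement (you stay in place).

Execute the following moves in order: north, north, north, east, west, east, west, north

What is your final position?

Answer: Final position: (row=5, col=4)

Derivation:
Start: (row=8, col=4)
  north (north): (row=8, col=4) -> (row=7, col=4)
  north (north): (row=7, col=4) -> (row=6, col=4)
  north (north): (row=6, col=4) -> (row=5, col=4)
  east (east): (row=5, col=4) -> (row=5, col=5)
  west (west): (row=5, col=5) -> (row=5, col=4)
  east (east): (row=5, col=4) -> (row=5, col=5)
  west (west): (row=5, col=5) -> (row=5, col=4)
  north (north): blocked, stay at (row=5, col=4)
Final: (row=5, col=4)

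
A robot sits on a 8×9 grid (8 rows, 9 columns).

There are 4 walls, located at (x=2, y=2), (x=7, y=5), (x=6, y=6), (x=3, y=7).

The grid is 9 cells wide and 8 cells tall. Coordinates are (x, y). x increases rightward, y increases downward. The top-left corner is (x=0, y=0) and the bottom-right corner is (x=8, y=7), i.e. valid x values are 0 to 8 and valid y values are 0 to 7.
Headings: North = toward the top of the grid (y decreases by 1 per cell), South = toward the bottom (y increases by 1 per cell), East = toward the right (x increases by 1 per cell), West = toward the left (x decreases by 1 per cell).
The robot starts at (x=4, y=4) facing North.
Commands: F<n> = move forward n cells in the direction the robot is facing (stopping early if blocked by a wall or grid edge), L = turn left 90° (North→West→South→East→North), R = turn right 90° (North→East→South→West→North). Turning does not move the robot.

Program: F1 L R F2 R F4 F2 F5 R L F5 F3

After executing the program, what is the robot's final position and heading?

Start: (x=4, y=4), facing North
  F1: move forward 1, now at (x=4, y=3)
  L: turn left, now facing West
  R: turn right, now facing North
  F2: move forward 2, now at (x=4, y=1)
  R: turn right, now facing East
  F4: move forward 4, now at (x=8, y=1)
  F2: move forward 0/2 (blocked), now at (x=8, y=1)
  F5: move forward 0/5 (blocked), now at (x=8, y=1)
  R: turn right, now facing South
  L: turn left, now facing East
  F5: move forward 0/5 (blocked), now at (x=8, y=1)
  F3: move forward 0/3 (blocked), now at (x=8, y=1)
Final: (x=8, y=1), facing East

Answer: Final position: (x=8, y=1), facing East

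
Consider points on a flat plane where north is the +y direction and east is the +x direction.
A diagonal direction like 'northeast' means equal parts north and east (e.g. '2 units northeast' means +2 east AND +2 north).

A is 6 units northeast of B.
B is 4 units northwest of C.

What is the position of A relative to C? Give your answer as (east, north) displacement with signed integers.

Place C at the origin (east=0, north=0).
  B is 4 units northwest of C: delta (east=-4, north=+4); B at (east=-4, north=4).
  A is 6 units northeast of B: delta (east=+6, north=+6); A at (east=2, north=10).
Therefore A relative to C: (east=2, north=10).

Answer: A is at (east=2, north=10) relative to C.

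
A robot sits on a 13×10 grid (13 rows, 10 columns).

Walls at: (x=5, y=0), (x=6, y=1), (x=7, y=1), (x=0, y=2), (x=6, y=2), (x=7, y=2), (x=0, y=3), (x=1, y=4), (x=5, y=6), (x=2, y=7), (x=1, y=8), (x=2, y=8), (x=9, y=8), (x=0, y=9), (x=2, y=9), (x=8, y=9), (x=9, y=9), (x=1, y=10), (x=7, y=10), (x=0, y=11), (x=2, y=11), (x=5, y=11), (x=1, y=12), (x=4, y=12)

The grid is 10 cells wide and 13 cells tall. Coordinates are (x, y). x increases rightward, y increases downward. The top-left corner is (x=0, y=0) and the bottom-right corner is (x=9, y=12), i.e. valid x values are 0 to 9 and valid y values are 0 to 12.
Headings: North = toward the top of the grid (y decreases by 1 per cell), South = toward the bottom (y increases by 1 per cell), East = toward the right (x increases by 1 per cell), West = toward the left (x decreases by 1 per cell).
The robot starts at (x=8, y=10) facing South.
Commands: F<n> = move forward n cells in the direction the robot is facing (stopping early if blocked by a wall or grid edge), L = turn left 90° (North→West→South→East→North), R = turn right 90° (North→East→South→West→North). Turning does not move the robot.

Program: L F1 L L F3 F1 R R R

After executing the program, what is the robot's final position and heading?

Start: (x=8, y=10), facing South
  L: turn left, now facing East
  F1: move forward 1, now at (x=9, y=10)
  L: turn left, now facing North
  L: turn left, now facing West
  F3: move forward 1/3 (blocked), now at (x=8, y=10)
  F1: move forward 0/1 (blocked), now at (x=8, y=10)
  R: turn right, now facing North
  R: turn right, now facing East
  R: turn right, now facing South
Final: (x=8, y=10), facing South

Answer: Final position: (x=8, y=10), facing South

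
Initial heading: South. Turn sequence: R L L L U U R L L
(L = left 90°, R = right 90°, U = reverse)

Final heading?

Answer: Final heading: West

Derivation:
Start: South
  R (right (90° clockwise)) -> West
  L (left (90° counter-clockwise)) -> South
  L (left (90° counter-clockwise)) -> East
  L (left (90° counter-clockwise)) -> North
  U (U-turn (180°)) -> South
  U (U-turn (180°)) -> North
  R (right (90° clockwise)) -> East
  L (left (90° counter-clockwise)) -> North
  L (left (90° counter-clockwise)) -> West
Final: West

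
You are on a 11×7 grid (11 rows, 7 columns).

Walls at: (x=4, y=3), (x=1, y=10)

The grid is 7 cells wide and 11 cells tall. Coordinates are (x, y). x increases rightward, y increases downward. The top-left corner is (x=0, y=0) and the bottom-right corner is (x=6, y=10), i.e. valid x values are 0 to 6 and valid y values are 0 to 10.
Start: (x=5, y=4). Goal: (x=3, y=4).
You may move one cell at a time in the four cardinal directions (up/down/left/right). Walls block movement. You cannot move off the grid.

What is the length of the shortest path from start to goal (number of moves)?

BFS from (x=5, y=4) until reaching (x=3, y=4):
  Distance 0: (x=5, y=4)
  Distance 1: (x=5, y=3), (x=4, y=4), (x=6, y=4), (x=5, y=5)
  Distance 2: (x=5, y=2), (x=6, y=3), (x=3, y=4), (x=4, y=5), (x=6, y=5), (x=5, y=6)  <- goal reached here
One shortest path (2 moves): (x=5, y=4) -> (x=4, y=4) -> (x=3, y=4)

Answer: Shortest path length: 2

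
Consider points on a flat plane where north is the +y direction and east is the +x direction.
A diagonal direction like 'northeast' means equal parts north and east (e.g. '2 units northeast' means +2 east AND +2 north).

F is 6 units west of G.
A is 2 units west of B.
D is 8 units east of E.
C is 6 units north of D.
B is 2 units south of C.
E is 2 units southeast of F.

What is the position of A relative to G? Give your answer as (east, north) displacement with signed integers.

Place G at the origin (east=0, north=0).
  F is 6 units west of G: delta (east=-6, north=+0); F at (east=-6, north=0).
  E is 2 units southeast of F: delta (east=+2, north=-2); E at (east=-4, north=-2).
  D is 8 units east of E: delta (east=+8, north=+0); D at (east=4, north=-2).
  C is 6 units north of D: delta (east=+0, north=+6); C at (east=4, north=4).
  B is 2 units south of C: delta (east=+0, north=-2); B at (east=4, north=2).
  A is 2 units west of B: delta (east=-2, north=+0); A at (east=2, north=2).
Therefore A relative to G: (east=2, north=2).

Answer: A is at (east=2, north=2) relative to G.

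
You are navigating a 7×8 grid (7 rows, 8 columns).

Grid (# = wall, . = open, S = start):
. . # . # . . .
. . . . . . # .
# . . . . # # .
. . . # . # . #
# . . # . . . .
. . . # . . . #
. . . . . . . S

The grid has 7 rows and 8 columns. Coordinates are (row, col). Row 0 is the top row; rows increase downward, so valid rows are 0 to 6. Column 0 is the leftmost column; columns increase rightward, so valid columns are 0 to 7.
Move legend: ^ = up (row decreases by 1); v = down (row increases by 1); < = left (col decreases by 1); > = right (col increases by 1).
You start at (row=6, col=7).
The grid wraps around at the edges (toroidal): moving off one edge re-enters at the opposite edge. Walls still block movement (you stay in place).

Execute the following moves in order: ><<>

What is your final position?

Start: (row=6, col=7)
  > (right): (row=6, col=7) -> (row=6, col=0)
  < (left): (row=6, col=0) -> (row=6, col=7)
  < (left): (row=6, col=7) -> (row=6, col=6)
  > (right): (row=6, col=6) -> (row=6, col=7)
Final: (row=6, col=7)

Answer: Final position: (row=6, col=7)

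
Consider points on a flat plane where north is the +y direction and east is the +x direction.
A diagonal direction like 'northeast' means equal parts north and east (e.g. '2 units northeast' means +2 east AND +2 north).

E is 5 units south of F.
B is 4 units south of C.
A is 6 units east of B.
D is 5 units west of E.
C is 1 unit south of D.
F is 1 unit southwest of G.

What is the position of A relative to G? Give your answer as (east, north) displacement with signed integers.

Answer: A is at (east=0, north=-11) relative to G.

Derivation:
Place G at the origin (east=0, north=0).
  F is 1 unit southwest of G: delta (east=-1, north=-1); F at (east=-1, north=-1).
  E is 5 units south of F: delta (east=+0, north=-5); E at (east=-1, north=-6).
  D is 5 units west of E: delta (east=-5, north=+0); D at (east=-6, north=-6).
  C is 1 unit south of D: delta (east=+0, north=-1); C at (east=-6, north=-7).
  B is 4 units south of C: delta (east=+0, north=-4); B at (east=-6, north=-11).
  A is 6 units east of B: delta (east=+6, north=+0); A at (east=0, north=-11).
Therefore A relative to G: (east=0, north=-11).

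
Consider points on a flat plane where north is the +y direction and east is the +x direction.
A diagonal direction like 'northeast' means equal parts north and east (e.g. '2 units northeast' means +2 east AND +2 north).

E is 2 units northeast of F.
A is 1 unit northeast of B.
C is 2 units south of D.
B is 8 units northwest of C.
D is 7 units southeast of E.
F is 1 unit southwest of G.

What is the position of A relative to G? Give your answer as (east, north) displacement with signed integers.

Answer: A is at (east=1, north=1) relative to G.

Derivation:
Place G at the origin (east=0, north=0).
  F is 1 unit southwest of G: delta (east=-1, north=-1); F at (east=-1, north=-1).
  E is 2 units northeast of F: delta (east=+2, north=+2); E at (east=1, north=1).
  D is 7 units southeast of E: delta (east=+7, north=-7); D at (east=8, north=-6).
  C is 2 units south of D: delta (east=+0, north=-2); C at (east=8, north=-8).
  B is 8 units northwest of C: delta (east=-8, north=+8); B at (east=0, north=0).
  A is 1 unit northeast of B: delta (east=+1, north=+1); A at (east=1, north=1).
Therefore A relative to G: (east=1, north=1).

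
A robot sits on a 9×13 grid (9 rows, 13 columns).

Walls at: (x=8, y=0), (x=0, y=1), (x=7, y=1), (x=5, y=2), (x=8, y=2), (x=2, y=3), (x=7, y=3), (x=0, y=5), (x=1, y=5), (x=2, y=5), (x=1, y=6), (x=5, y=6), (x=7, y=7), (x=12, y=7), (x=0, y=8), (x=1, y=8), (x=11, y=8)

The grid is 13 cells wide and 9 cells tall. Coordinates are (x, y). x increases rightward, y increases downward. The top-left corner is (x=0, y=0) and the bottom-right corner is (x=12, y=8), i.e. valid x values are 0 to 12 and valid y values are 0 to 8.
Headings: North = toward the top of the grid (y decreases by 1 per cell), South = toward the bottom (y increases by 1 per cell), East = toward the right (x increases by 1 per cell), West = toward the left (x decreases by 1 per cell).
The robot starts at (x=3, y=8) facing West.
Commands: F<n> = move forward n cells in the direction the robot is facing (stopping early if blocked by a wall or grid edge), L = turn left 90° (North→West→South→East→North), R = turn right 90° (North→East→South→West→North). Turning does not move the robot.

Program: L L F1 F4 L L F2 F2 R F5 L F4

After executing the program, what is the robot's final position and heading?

Answer: Final position: (x=3, y=3), facing West

Derivation:
Start: (x=3, y=8), facing West
  L: turn left, now facing South
  L: turn left, now facing East
  F1: move forward 1, now at (x=4, y=8)
  F4: move forward 4, now at (x=8, y=8)
  L: turn left, now facing North
  L: turn left, now facing West
  F2: move forward 2, now at (x=6, y=8)
  F2: move forward 2, now at (x=4, y=8)
  R: turn right, now facing North
  F5: move forward 5, now at (x=4, y=3)
  L: turn left, now facing West
  F4: move forward 1/4 (blocked), now at (x=3, y=3)
Final: (x=3, y=3), facing West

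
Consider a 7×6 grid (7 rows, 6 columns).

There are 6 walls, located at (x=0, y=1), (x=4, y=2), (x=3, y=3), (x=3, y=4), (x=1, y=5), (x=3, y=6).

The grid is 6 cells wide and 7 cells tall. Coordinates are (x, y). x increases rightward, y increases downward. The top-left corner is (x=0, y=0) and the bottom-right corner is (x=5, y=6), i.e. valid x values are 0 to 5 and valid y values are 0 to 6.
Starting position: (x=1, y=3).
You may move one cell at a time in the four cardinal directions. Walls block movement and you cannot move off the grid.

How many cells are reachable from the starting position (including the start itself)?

BFS flood-fill from (x=1, y=3):
  Distance 0: (x=1, y=3)
  Distance 1: (x=1, y=2), (x=0, y=3), (x=2, y=3), (x=1, y=4)
  Distance 2: (x=1, y=1), (x=0, y=2), (x=2, y=2), (x=0, y=4), (x=2, y=4)
  Distance 3: (x=1, y=0), (x=2, y=1), (x=3, y=2), (x=0, y=5), (x=2, y=5)
  Distance 4: (x=0, y=0), (x=2, y=0), (x=3, y=1), (x=3, y=5), (x=0, y=6), (x=2, y=6)
  Distance 5: (x=3, y=0), (x=4, y=1), (x=4, y=5), (x=1, y=6)
  Distance 6: (x=4, y=0), (x=5, y=1), (x=4, y=4), (x=5, y=5), (x=4, y=6)
  Distance 7: (x=5, y=0), (x=5, y=2), (x=4, y=3), (x=5, y=4), (x=5, y=6)
  Distance 8: (x=5, y=3)
Total reachable: 36 (grid has 36 open cells total)

Answer: Reachable cells: 36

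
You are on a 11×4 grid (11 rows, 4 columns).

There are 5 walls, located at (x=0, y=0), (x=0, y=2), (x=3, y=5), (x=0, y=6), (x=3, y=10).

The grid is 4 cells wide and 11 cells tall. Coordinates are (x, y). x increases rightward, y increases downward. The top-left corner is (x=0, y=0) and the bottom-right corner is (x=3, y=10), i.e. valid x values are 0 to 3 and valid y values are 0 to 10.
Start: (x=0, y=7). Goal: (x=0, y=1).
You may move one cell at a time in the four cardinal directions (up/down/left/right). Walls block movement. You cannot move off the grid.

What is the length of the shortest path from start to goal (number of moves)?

BFS from (x=0, y=7) until reaching (x=0, y=1):
  Distance 0: (x=0, y=7)
  Distance 1: (x=1, y=7), (x=0, y=8)
  Distance 2: (x=1, y=6), (x=2, y=7), (x=1, y=8), (x=0, y=9)
  Distance 3: (x=1, y=5), (x=2, y=6), (x=3, y=7), (x=2, y=8), (x=1, y=9), (x=0, y=10)
  Distance 4: (x=1, y=4), (x=0, y=5), (x=2, y=5), (x=3, y=6), (x=3, y=8), (x=2, y=9), (x=1, y=10)
  Distance 5: (x=1, y=3), (x=0, y=4), (x=2, y=4), (x=3, y=9), (x=2, y=10)
  Distance 6: (x=1, y=2), (x=0, y=3), (x=2, y=3), (x=3, y=4)
  Distance 7: (x=1, y=1), (x=2, y=2), (x=3, y=3)
  Distance 8: (x=1, y=0), (x=0, y=1), (x=2, y=1), (x=3, y=2)  <- goal reached here
One shortest path (8 moves): (x=0, y=7) -> (x=1, y=7) -> (x=1, y=6) -> (x=1, y=5) -> (x=1, y=4) -> (x=1, y=3) -> (x=1, y=2) -> (x=1, y=1) -> (x=0, y=1)

Answer: Shortest path length: 8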